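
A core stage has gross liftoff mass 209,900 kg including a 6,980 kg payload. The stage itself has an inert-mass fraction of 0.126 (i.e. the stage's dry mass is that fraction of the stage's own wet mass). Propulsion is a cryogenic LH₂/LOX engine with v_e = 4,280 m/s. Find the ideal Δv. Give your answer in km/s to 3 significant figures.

Stage wet mass = m₀ − payload = 209,900 − 6,980 = 202,920 kg.
Stage dry mass = ε × stage wet mass = 0.126 × 202,920 = 25,567.9 kg.
Burnout mass m_f = stage dry + payload = 25,567.9 + 6,980 = 32,547.9 kg.
Rocket equation: Δv = v_e · ln(209,900/32,547.9) = 4280.0 × ln(6.449) = 4280.0 × 1.8639 ≈ 7978 m/s.

Δv ≈ 7.98 km/s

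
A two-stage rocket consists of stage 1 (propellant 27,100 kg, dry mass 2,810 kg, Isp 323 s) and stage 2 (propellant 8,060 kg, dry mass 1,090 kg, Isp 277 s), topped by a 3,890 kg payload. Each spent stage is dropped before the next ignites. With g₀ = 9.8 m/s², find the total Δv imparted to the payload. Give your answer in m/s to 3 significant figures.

Δv ≈ 5770 m/s

Ignition mass of stage 1 = 27,100+2,810 + 8,060+1,090 + 3,890 = 42,950 kg.
Stage 1: m₀ = 42,950 kg, m_f = 42,950 − 27,100 = 15,850 kg; Δv = 323×9.8×ln(2.71) = 3165.4×0.9969 ≈ 3155 m/s.
Stage 2: m₀ = 13,040 kg, m_f = 13,040 − 8,060 = 4,980 kg; Δv = 277×9.8×ln(2.618) = 2714.6×0.9626 ≈ 2613 m/s.
Total Δv = 3155 + 2613 = 5768 m/s.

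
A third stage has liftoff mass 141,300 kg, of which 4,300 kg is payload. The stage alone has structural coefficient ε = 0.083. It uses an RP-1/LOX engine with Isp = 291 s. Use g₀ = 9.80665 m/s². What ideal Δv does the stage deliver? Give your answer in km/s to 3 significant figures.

Stage wet mass = m₀ − payload = 141,300 − 4,300 = 137,000 kg.
Stage dry mass = ε × stage wet mass = 0.083 × 137,000 = 11,371 kg.
Burnout mass m_f = stage dry + payload = 11,371 + 4,300 = 15,671 kg.
v_e = Isp · g₀ = 291 × 9.80665 = 2853.7 m/s.
From the ideal rocket equation, Δv = v_e · ln(141,300/15,671) = 2853.7 × ln(9.017) = 2853.7 × 2.1991 ≈ 6276 m/s.

Δv ≈ 6.28 km/s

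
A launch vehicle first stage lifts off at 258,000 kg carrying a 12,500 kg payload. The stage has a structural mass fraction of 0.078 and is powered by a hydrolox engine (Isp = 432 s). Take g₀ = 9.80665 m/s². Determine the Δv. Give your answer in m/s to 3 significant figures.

Stage wet mass = m₀ − payload = 258,000 − 12,500 = 245,500 kg.
Stage dry mass = ε × stage wet mass = 0.078 × 245,500 = 19,149 kg.
Burnout mass m_f = stage dry + payload = 19,149 + 12,500 = 31,649 kg.
v_e = Isp · g₀ = 432 × 9.80665 = 4236.5 m/s.
Rocket equation: Δv = v_e · ln(258,000/31,649) = 4236.5 × ln(8.152) = 4236.5 × 2.0983 ≈ 8889 m/s.

Δv ≈ 8890 m/s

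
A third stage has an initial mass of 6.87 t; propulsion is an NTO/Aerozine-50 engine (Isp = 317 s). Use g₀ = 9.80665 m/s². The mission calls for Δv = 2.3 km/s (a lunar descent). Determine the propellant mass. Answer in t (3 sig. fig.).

v_e = Isp · g₀ = 317 × 9.80665 = 3108.7 m/s.
From the ideal rocket equation, m₀/m_f = exp(Δv / v_e) = exp(2300 / 3108.7) = exp(0.7399) = 2.0956.
m_f = 6.87 / 2.0956 = 3.2783 t, so propellant = m₀ − m_f = 6.87 − 3.2783 = 3.5917 t.

propellant mass ≈ 3.59 t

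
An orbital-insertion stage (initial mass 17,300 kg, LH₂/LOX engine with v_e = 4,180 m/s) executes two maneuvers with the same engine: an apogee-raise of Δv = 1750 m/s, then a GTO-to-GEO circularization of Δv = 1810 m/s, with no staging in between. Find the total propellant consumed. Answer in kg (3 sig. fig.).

After the first burn: m = 17300 × exp(−1750/4180.0) = 17300 × 0.65793 = 11,382.2 kg.
After the second burn: m = 11,382.2 × exp(−1810/4180.0) = 11,382.2 × 0.64855 = 7,381.93 kg.
Total propellant = m₀ − m_final = 17300 − 7,381.93 = 9,918.07 kg.

total propellant consumed ≈ 9920 kg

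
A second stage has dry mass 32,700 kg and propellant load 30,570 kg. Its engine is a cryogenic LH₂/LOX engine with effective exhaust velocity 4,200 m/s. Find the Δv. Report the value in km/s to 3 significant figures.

m₀ = m_dry + m_prop = 32,700 + 30,570 = 63,270 kg.
From the ideal rocket equation, Δv = v_e · ln(m₀/m_f) = 4200.0 × ln(1.935) = 4200.0 × 0.6600 ≈ 2772.2 m/s.

Δv ≈ 2.77 km/s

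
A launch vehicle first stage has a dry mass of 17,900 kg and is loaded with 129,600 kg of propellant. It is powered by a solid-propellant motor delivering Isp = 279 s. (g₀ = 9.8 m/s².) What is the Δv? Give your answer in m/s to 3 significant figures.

v_e = Isp · g₀ = 279 × 9.8 = 2734.2 m/s.
m₀ = m_dry + m_prop = 17,900 + 129,600 = 147,500 kg.
Δv = v_e · ln(m₀/m_f) = 2734.2 × ln(8.24) = 2734.2 × 2.1090 ≈ 5766.5 m/s.

Δv ≈ 5770 m/s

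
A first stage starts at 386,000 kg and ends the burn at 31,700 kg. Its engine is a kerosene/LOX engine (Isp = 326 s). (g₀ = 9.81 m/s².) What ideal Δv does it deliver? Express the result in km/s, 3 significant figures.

Δv ≈ 7.99 km/s

v_e = Isp · g₀ = 326 × 9.81 = 3198.1 m/s.
From the ideal rocket equation, Δv = v_e · ln(m₀/m_f) = 3198.1 × ln(12.18) = 3198.1 × 2.4995 ≈ 7993.6 m/s.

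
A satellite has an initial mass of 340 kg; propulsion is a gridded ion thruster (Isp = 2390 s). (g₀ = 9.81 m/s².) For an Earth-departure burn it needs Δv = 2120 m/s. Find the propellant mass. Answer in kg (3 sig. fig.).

v_e = Isp · g₀ = 2390 × 9.81 = 23445.9 m/s.
Using Δv = v_e ln(m₀/m_f): m₀/m_f = exp(Δv / v_e) = exp(2120 / 23445.9) = exp(0.0904) = 1.0946.
m_f = 340 / 1.0946 = 310.616 kg, so propellant = m₀ − m_f = 340 − 310.616 = 29.384 kg.

propellant mass ≈ 29.4 kg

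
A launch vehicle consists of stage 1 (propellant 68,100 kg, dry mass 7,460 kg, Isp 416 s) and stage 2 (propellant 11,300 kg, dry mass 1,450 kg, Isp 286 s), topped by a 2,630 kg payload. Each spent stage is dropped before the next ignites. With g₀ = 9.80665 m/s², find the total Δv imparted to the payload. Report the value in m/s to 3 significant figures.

Δv ≈ 9360 m/s

Ignition mass of stage 1 = 68,100+7,460 + 11,300+1,450 + 2,630 = 90,940 kg.
Stage 1: m₀ = 90,940 kg, m_f = 90,940 − 68,100 = 22,840 kg; Δv = 416×9.80665×ln(3.982) = 4079.6×1.3817 ≈ 5637 m/s.
Stage 2: m₀ = 15,380 kg, m_f = 15,380 − 11,300 = 4,080 kg; Δv = 286×9.80665×ln(3.77) = 2804.7×1.3270 ≈ 3722 m/s.
Total Δv = 5637 + 3722 = 9359 m/s.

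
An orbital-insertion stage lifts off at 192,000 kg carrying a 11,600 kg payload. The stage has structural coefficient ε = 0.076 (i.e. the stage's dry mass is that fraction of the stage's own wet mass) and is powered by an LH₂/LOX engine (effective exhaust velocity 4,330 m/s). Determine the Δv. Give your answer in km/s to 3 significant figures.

Stage wet mass = m₀ − payload = 192,000 − 11,600 = 180,400 kg.
Stage dry mass = ε × stage wet mass = 0.076 × 180,400 = 13,710.4 kg.
Burnout mass m_f = stage dry + payload = 13,710.4 + 11,600 = 25,310.4 kg.
Δv = v_e · ln(192,000/25,310.4) = 4330.0 × ln(7.586) = 4330.0 × 2.0263 ≈ 8774 m/s.

Δv ≈ 8.77 km/s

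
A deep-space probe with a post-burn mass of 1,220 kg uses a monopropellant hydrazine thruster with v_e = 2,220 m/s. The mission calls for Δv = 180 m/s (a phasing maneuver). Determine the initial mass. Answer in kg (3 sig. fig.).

initial mass ≈ 1320 kg

By the Tsiolkovsky rocket equation, m₀/m_f = exp(Δv / v_e) = exp(180 / 2220.0) = exp(0.0811) = 1.0845.
m₀ = m_f × 1.0845 = 1,220 × 1.0845 = 1,323.09 kg.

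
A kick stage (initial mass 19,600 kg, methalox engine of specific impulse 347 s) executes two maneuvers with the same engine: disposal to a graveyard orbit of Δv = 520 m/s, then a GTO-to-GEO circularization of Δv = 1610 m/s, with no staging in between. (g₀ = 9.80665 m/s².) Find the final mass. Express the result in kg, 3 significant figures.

final mass ≈ 10500 kg

v_e = Isp · g₀ = 347 × 9.80665 = 3402.9 m/s.
After the first burn: m = 19600 × exp(−520/3402.9) = 19600 × 0.85829 = 16,822.5 kg.
After the second burn: m = 16,822.5 × exp(−1610/3402.9) = 16,822.5 × 0.62305 = 10,481.3 kg.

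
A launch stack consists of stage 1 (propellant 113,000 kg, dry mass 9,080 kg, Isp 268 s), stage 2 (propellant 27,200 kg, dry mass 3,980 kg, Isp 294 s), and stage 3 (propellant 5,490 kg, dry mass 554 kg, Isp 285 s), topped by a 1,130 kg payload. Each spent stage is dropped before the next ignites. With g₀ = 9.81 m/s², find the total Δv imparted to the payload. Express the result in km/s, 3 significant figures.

Δv ≈ 10.8 km/s

Ignition mass of stage 1 = 113,000+9,080 + 27,200+3,980 + 5,490+554 + 1,130 = 160,434 kg.
Stage 1: m₀ = 160,434 kg, m_f = 160,434 − 113,000 = 47,434 kg; Δv = 268×9.81×ln(3.382) = 2629.1×1.2185 ≈ 3204 m/s.
Stage 2: m₀ = 38,354 kg, m_f = 38,354 − 27,200 = 11,154 kg; Δv = 294×9.81×ln(3.439) = 2884.1×1.2351 ≈ 3562 m/s.
Stage 3: m₀ = 7,174 kg, m_f = 7,174 − 5,490 = 1,684 kg; Δv = 285×9.81×ln(4.26) = 2795.9×1.4493 ≈ 4052 m/s.
Total Δv = 3204 + 3562 + 4052 = 10818 m/s.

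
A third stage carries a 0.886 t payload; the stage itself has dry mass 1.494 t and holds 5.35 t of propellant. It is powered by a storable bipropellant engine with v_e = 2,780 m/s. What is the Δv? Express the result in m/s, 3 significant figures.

m₀ = payload + dry + propellant = 0.886 + 1.494 + 5.35 = 7.73 t.
m_f = payload + dry = 0.886 + 1.494 = 2.38 t.
From the ideal rocket equation, Δv = v_e · ln(m₀/m_f) = 2780.0 × ln(3.248) = 2780.0 × 1.1780 ≈ 3274.9 m/s.

Δv ≈ 3270 m/s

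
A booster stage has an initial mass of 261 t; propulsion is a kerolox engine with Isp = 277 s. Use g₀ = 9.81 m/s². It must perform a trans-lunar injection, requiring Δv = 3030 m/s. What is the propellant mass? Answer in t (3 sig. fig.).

v_e = Isp · g₀ = 277 × 9.81 = 2717.4 m/s.
m₀/m_f = exp(Δv / v_e) = exp(3030 / 2717.4) = exp(1.1150) = 3.0497.
m_f = 261 / 3.0497 = 85.5822 t, so propellant = m₀ − m_f = 261 − 85.5822 = 175.4178 t.

propellant mass ≈ 175 t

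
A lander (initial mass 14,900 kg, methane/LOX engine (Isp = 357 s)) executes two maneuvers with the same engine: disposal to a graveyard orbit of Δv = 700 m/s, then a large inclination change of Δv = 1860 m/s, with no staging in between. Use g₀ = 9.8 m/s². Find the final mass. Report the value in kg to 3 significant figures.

final mass ≈ 7170 kg

v_e = Isp · g₀ = 357 × 9.8 = 3498.6 m/s.
After the first burn: m = 14900 × exp(−700/3498.6) = 14900 × 0.81867 = 12,198.2 kg.
After the second burn: m = 12,198.2 × exp(−1860/3498.6) = 12,198.2 × 0.58764 = 7,168.15 kg.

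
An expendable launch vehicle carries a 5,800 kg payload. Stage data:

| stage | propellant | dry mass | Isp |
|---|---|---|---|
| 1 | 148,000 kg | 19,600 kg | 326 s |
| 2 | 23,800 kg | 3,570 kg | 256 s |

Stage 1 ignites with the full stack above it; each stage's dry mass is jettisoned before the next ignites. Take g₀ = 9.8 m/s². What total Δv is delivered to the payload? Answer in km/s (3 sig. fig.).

Δv ≈ 7.44 km/s

Ignition mass of stage 1 = 148,000+19,600 + 23,800+3,570 + 5,800 = 200,770 kg.
Stage 1: m₀ = 200,770 kg, m_f = 200,770 − 148,000 = 52,770 kg; Δv = 326×9.8×ln(3.805) = 3194.8×1.3362 ≈ 4269 m/s.
Stage 2: m₀ = 33,170 kg, m_f = 33,170 − 23,800 = 9,370 kg; Δv = 256×9.8×ln(3.54) = 2508.8×1.2641 ≈ 3171 m/s.
Total Δv = 4269 + 3171 = 7440 m/s.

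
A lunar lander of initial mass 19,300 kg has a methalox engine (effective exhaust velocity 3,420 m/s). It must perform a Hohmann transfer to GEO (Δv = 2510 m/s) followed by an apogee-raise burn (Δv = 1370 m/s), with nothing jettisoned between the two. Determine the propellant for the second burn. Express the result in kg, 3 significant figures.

After the first burn: m = 19300 × exp(−2510/3420.0) = 19300 × 0.48002 = 9,264.39 kg.
After the second burn: m = 9,264.39 × exp(−1370/3420.0) = 9,264.39 × 0.66993 = 6,206.49 kg.
Second-burn propellant = 9,264.39 − 6,206.49 = 3,057.9 kg.

propellant for the second burn ≈ 3060 kg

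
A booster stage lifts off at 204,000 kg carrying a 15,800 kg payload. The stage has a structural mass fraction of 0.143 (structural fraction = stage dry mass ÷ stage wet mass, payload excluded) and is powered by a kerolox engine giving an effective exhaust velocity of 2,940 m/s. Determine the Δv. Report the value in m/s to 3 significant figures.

Δv ≈ 4600 m/s

Stage wet mass = m₀ − payload = 204,000 − 15,800 = 188,200 kg.
Stage dry mass = ε × stage wet mass = 0.143 × 188,200 = 26,912.6 kg.
Burnout mass m_f = stage dry + payload = 26,912.6 + 15,800 = 42,712.6 kg.
By the Tsiolkovsky rocket equation, Δv = v_e · ln(204,000/42,712.6) = 2940.0 × ln(4.776) = 2940.0 × 1.5636 ≈ 4597 m/s.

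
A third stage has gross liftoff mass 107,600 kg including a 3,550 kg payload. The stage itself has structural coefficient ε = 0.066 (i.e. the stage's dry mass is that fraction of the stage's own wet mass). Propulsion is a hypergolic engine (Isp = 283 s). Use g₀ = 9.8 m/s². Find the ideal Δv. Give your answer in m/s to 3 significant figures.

Δv ≈ 6480 m/s

Stage wet mass = m₀ − payload = 107,600 − 3,550 = 104,050 kg.
Stage dry mass = ε × stage wet mass = 0.066 × 104,050 = 6,867.3 kg.
Burnout mass m_f = stage dry + payload = 6,867.3 + 3,550 = 10,417.3 kg.
v_e = Isp · g₀ = 283 × 9.8 = 2773.4 m/s.
Δv = v_e · ln(107,600/10,417.3) = 2773.4 × ln(10.33) = 2773.4 × 2.3350 ≈ 6476 m/s.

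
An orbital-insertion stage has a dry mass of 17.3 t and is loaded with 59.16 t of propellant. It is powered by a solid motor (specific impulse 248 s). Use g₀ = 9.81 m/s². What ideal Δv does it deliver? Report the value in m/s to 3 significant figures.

Δv ≈ 3620 m/s

v_e = Isp · g₀ = 248 × 9.81 = 2432.9 m/s.
m₀ = m_dry + m_prop = 17.3 + 59.16 = 76.46 t.
Rocket equation: Δv = v_e · ln(m₀/m_f) = 2432.9 × ln(4.42) = 2432.9 × 1.4861 ≈ 3615.4 m/s.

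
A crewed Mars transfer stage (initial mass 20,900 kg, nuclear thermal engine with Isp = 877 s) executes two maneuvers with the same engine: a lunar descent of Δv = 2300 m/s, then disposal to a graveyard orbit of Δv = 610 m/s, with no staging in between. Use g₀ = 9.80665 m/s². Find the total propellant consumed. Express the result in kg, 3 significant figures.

v_e = Isp · g₀ = 877 × 9.80665 = 8600.4 m/s.
After the first burn: m = 20900 × exp(−2300/8600.4) = 20900 × 0.76535 = 15,995.8 kg.
After the second burn: m = 15,995.8 × exp(−610/8600.4) = 15,995.8 × 0.93153 = 14,900.6 kg.
Total propellant = m₀ − m_final = 20900 − 14,900.6 = 5,999.4 kg.

total propellant consumed ≈ 6000 kg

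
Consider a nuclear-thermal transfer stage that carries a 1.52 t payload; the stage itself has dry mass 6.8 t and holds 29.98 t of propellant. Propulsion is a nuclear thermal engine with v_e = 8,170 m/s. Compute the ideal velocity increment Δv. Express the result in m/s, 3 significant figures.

m₀ = payload + dry + propellant = 1.52 + 6.8 + 29.98 = 38.3 t.
m_f = payload + dry = 1.52 + 6.8 = 8.32 t.
Δv = v_e · ln(m₀/m_f) = 8170.0 × ln(4.603) = 8170.0 × 1.5268 ≈ 12473.9 m/s.

Δv ≈ 12500 m/s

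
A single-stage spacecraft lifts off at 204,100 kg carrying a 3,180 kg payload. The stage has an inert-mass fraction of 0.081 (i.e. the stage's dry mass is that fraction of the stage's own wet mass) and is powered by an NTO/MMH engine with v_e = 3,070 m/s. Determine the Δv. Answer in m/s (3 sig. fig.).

Stage wet mass = m₀ − payload = 204,100 − 3,180 = 200,920 kg.
Stage dry mass = ε × stage wet mass = 0.081 × 200,920 = 16,274.5 kg.
Burnout mass m_f = stage dry + payload = 16,274.5 + 3,180 = 19,454.5 kg.
Rocket equation: Δv = v_e · ln(204,100/19,454.5) = 3070.0 × ln(10.49) = 3070.0 × 2.3505 ≈ 7216 m/s.

Δv ≈ 7220 m/s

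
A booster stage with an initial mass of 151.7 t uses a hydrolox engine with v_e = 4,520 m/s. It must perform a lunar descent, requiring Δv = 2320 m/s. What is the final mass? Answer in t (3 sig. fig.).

By the Tsiolkovsky rocket equation, m₀/m_f = exp(Δv / v_e) = exp(2320 / 4520.0) = exp(0.5133) = 1.6708.
m_f = m₀ / 1.6708 = 151.7 / 1.6708 = 90.7948 t.

final mass ≈ 90.8 t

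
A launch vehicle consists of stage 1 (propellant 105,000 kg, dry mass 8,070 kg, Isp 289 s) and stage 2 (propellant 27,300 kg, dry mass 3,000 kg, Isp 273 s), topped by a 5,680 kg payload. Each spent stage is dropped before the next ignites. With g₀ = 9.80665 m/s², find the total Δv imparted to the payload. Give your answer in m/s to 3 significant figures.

Ignition mass of stage 1 = 105,000+8,070 + 27,300+3,000 + 5,680 = 149,050 kg.
Stage 1: m₀ = 149,050 kg, m_f = 149,050 − 105,000 = 44,050 kg; Δv = 289×9.80665×ln(3.384) = 2834.1×1.2190 ≈ 3455 m/s.
Stage 2: m₀ = 35,980 kg, m_f = 35,980 − 27,300 = 8,680 kg; Δv = 273×9.80665×ln(4.145) = 2677.2×1.4219 ≈ 3807 m/s.
Total Δv = 3455 + 3807 = 7262 m/s.

Δv ≈ 7260 m/s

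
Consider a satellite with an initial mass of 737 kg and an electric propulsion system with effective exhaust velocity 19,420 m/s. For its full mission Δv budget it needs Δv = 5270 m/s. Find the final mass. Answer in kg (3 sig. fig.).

final mass ≈ 562 kg

m₀/m_f = exp(Δv / v_e) = exp(5270 / 19420.0) = exp(0.2714) = 1.3118.
m_f = m₀ / 1.3118 = 737 / 1.3118 = 561.823 kg.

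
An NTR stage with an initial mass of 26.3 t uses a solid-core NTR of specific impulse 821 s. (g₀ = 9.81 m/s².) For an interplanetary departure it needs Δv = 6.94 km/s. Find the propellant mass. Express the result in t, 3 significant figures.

v_e = Isp · g₀ = 821 × 9.81 = 8054.0 m/s.
m₀/m_f = exp(Δv / v_e) = exp(6940 / 8054.0) = exp(0.8617) = 2.3671.
m_f = 26.3 / 2.3671 = 11.1106 t, so propellant = m₀ − m_f = 26.3 − 11.1106 = 15.1894 t.

propellant mass ≈ 15.2 t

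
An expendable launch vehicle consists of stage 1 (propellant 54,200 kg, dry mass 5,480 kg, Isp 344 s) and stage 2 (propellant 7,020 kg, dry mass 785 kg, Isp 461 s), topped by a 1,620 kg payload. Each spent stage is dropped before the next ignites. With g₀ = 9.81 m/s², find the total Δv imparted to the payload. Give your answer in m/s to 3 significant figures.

Ignition mass of stage 1 = 54,200+5,480 + 7,020+785 + 1,620 = 69,105 kg.
Stage 1: m₀ = 69,105 kg, m_f = 69,105 − 54,200 = 14,905 kg; Δv = 344×9.81×ln(4.636) = 3374.6×1.5339 ≈ 5176 m/s.
Stage 2: m₀ = 9,425 kg, m_f = 9,425 − 7,020 = 2,405 kg; Δv = 461×9.81×ln(3.919) = 4522.4×1.3658 ≈ 6177 m/s.
Total Δv = 5176 + 6177 = 11353 m/s.

Δv ≈ 11400 m/s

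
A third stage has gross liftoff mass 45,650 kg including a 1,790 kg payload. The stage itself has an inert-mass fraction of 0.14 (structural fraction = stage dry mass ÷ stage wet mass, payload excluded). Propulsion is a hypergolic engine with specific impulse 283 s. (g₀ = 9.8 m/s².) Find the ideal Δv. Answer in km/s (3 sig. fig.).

Stage wet mass = m₀ − payload = 45,650 − 1,790 = 43,860 kg.
Stage dry mass = ε × stage wet mass = 0.14 × 43,860 = 6,140.4 kg.
Burnout mass m_f = stage dry + payload = 6,140.4 + 1,790 = 7,930.4 kg.
v_e = Isp · g₀ = 283 × 9.8 = 2773.4 m/s.
Δv = v_e · ln(45,650/7,930.4) = 2773.4 × ln(5.756) = 2773.4 × 1.7503 ≈ 4854 m/s.

Δv ≈ 4.85 km/s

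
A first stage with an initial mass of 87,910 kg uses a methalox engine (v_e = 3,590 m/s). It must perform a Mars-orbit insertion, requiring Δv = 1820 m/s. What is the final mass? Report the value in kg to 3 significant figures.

final mass ≈ 53000 kg

Rocket equation: m₀/m_f = exp(Δv / v_e) = exp(1820 / 3590.0) = exp(0.5070) = 1.6602.
m_f = m₀ / 1.6602 = 87,910 / 1.6602 = 52,951.5 kg.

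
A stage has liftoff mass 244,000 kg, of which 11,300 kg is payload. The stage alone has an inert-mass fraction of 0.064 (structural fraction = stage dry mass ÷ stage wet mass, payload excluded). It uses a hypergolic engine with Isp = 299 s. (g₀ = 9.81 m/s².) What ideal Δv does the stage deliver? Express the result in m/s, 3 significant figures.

Stage wet mass = m₀ − payload = 244,000 − 11,300 = 232,700 kg.
Stage dry mass = ε × stage wet mass = 0.064 × 232,700 = 14,892.8 kg.
Burnout mass m_f = stage dry + payload = 14,892.8 + 11,300 = 26,192.8 kg.
v_e = Isp · g₀ = 299 × 9.81 = 2933.2 m/s.
Δv = v_e · ln(244,000/26,192.8) = 2933.2 × ln(9.316) = 2933.2 × 2.2317 ≈ 6546 m/s.

Δv ≈ 6550 m/s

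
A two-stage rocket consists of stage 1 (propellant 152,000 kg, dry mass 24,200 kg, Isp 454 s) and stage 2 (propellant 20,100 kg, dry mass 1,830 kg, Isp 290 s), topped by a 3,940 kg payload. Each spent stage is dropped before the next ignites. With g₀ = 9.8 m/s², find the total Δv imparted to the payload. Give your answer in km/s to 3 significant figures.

Δv ≈ 10.5 km/s

Ignition mass of stage 1 = 152,000+24,200 + 20,100+1,830 + 3,940 = 202,070 kg.
Stage 1: m₀ = 202,070 kg, m_f = 202,070 − 152,000 = 50,070 kg; Δv = 454×9.8×ln(4.036) = 4449.2×1.3952 ≈ 6207 m/s.
Stage 2: m₀ = 25,870 kg, m_f = 25,870 − 20,100 = 5,770 kg; Δv = 290×9.8×ln(4.484) = 2842.0×1.5004 ≈ 4264 m/s.
Total Δv = 6207 + 4264 = 10471 m/s.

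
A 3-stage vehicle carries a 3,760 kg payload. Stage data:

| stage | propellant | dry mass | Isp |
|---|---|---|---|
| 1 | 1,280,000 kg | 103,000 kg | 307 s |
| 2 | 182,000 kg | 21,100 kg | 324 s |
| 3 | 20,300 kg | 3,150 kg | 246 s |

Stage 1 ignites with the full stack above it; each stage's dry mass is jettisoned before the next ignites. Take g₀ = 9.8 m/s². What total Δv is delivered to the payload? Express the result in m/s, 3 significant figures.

Ignition mass of stage 1 = 1,280,000+103,000 + 182,000+21,100 + 20,300+3,150 + 3,760 = 1,613,310 kg.
Stage 1: m₀ = 1,613,310 kg, m_f = 1,613,310 − 1,280,000 = 333,310 kg; Δv = 307×9.8×ln(4.84) = 3008.6×1.5770 ≈ 4744 m/s.
Stage 2: m₀ = 230,310 kg, m_f = 230,310 − 182,000 = 48,310 kg; Δv = 324×9.8×ln(4.767) = 3175.2×1.5618 ≈ 4959 m/s.
Stage 3: m₀ = 27,210 kg, m_f = 27,210 − 20,300 = 6,910 kg; Δv = 246×9.8×ln(3.938) = 2410.8×1.3706 ≈ 3304 m/s.
Total Δv = 4744 + 4959 + 3304 = 13007 m/s.

Δv ≈ 13000 m/s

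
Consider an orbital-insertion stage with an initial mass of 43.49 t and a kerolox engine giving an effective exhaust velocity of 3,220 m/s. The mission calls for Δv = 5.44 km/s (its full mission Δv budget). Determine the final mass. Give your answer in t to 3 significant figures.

final mass ≈ 8.03 t

m₀/m_f = exp(Δv / v_e) = exp(5440 / 3220.0) = exp(1.6894) = 5.4165.
m_f = m₀ / 5.4165 = 43.49 / 5.4165 = 8.02917 t.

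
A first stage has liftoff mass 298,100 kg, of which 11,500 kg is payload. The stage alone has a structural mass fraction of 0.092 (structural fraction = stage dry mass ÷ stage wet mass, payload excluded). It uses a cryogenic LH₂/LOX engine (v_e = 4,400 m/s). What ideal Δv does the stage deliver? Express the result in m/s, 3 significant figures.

Stage wet mass = m₀ − payload = 298,100 − 11,500 = 286,600 kg.
Stage dry mass = ε × stage wet mass = 0.092 × 286,600 = 26,367.2 kg.
Burnout mass m_f = stage dry + payload = 26,367.2 + 11,500 = 37,867.2 kg.
From the ideal rocket equation, Δv = v_e · ln(298,100/37,867.2) = 4400.0 × ln(7.872) = 4400.0 × 2.0633 ≈ 9079 m/s.

Δv ≈ 9080 m/s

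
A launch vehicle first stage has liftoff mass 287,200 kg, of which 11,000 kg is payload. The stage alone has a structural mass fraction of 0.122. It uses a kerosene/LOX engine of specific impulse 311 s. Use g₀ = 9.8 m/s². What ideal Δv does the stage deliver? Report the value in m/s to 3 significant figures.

Stage wet mass = m₀ − payload = 287,200 − 11,000 = 276,200 kg.
Stage dry mass = ε × stage wet mass = 0.122 × 276,200 = 33,696.4 kg.
Burnout mass m_f = stage dry + payload = 33,696.4 + 11,000 = 44,696.4 kg.
v_e = Isp · g₀ = 311 × 9.8 = 3047.8 m/s.
Δv = v_e · ln(287,200/44,696.4) = 3047.8 × ln(6.426) = 3047.8 × 1.8603 ≈ 5670 m/s.

Δv ≈ 5670 m/s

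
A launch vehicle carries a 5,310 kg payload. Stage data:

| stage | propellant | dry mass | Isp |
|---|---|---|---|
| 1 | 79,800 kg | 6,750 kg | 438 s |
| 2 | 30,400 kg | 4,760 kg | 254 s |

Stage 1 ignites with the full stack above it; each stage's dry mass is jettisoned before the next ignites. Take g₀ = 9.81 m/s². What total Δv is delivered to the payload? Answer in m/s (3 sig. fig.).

Ignition mass of stage 1 = 79,800+6,750 + 30,400+4,760 + 5,310 = 127,020 kg.
Stage 1: m₀ = 127,020 kg, m_f = 127,020 − 79,800 = 47,220 kg; Δv = 438×9.81×ln(2.69) = 4296.8×0.9895 ≈ 4252 m/s.
Stage 2: m₀ = 40,470 kg, m_f = 40,470 − 30,400 = 10,070 kg; Δv = 254×9.81×ln(4.019) = 2491.7×1.3910 ≈ 3466 m/s.
Total Δv = 4252 + 3466 = 7718 m/s.

Δv ≈ 7720 m/s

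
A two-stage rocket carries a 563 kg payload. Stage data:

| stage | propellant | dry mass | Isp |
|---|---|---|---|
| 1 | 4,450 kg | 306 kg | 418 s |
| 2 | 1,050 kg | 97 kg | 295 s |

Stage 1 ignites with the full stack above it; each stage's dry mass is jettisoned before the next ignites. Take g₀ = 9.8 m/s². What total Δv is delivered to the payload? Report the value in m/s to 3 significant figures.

Ignition mass of stage 1 = 4,450+306 + 1,050+97 + 563 = 6,466 kg.
Stage 1: m₀ = 6,466 kg, m_f = 6,466 − 4,450 = 2,016 kg; Δv = 418×9.8×ln(3.207) = 4096.4×1.1654 ≈ 4774 m/s.
Stage 2: m₀ = 1,710 kg, m_f = 1,710 − 1,050 = 660 kg; Δv = 295×9.8×ln(2.591) = 2891.0×0.9520 ≈ 2752 m/s.
Total Δv = 4774 + 2752 = 7526 m/s.

Δv ≈ 7530 m/s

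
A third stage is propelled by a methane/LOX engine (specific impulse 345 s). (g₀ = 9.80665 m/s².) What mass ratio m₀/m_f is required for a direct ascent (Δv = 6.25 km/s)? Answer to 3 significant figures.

v_e = Isp · g₀ = 345 × 9.80665 = 3383.3 m/s.
By the Tsiolkovsky rocket equation, m₀/m_f = exp(Δv / v_e) = exp(6250 / 3383.3) = exp(1.8473) = 6.3427.

mass ratio ≈ 6.34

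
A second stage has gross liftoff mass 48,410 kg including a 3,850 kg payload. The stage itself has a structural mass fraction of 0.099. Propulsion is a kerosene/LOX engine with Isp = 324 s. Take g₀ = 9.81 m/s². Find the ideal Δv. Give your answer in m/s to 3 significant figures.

Stage wet mass = m₀ − payload = 48,410 − 3,850 = 44,560 kg.
Stage dry mass = ε × stage wet mass = 0.099 × 44,560 = 4,411.44 kg.
Burnout mass m_f = stage dry + payload = 4,411.44 + 3,850 = 8,261.44 kg.
v_e = Isp · g₀ = 324 × 9.81 = 3178.4 m/s.
Δv = v_e · ln(48,410/8,261.44) = 3178.4 × ln(5.86) = 3178.4 × 1.7681 ≈ 5620 m/s.

Δv ≈ 5620 m/s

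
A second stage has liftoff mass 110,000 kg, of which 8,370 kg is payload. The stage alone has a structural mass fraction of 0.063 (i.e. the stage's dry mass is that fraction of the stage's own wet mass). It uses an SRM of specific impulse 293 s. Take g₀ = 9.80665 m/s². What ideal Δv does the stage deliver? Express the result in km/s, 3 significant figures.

Stage wet mass = m₀ − payload = 110,000 − 8,370 = 101,630 kg.
Stage dry mass = ε × stage wet mass = 0.063 × 101,630 = 6,402.69 kg.
Burnout mass m_f = stage dry + payload = 6,402.69 + 8,370 = 14,772.69 kg.
v_e = Isp · g₀ = 293 × 9.80665 = 2873.3 m/s.
Using Δv = v_e ln(m₀/m_f): Δv = v_e · ln(110,000/14,772.69) = 2873.3 × ln(7.446) = 2873.3 × 2.0077 ≈ 5769 m/s.

Δv ≈ 5.77 km/s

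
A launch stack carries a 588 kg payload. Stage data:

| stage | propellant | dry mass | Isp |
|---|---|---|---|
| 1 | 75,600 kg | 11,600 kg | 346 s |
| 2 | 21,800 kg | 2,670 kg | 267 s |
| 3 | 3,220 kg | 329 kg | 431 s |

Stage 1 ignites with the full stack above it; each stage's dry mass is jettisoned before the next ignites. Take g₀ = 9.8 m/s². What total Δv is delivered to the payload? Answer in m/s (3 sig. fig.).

Δv ≈ 13700 m/s

Ignition mass of stage 1 = 75,600+11,600 + 21,800+2,670 + 3,220+329 + 588 = 115,807 kg.
Stage 1: m₀ = 115,807 kg, m_f = 115,807 − 75,600 = 40,207 kg; Δv = 346×9.8×ln(2.88) = 3390.8×1.0579 ≈ 3587 m/s.
Stage 2: m₀ = 28,607 kg, m_f = 28,607 − 21,800 = 6,807 kg; Δv = 267×9.8×ln(4.203) = 2616.6×1.4357 ≈ 3757 m/s.
Stage 3: m₀ = 4,137 kg, m_f = 4,137 − 3,220 = 917 kg; Δv = 431×9.8×ln(4.511) = 4223.8×1.5066 ≈ 6364 m/s.
Total Δv = 3587 + 3757 + 6364 = 13708 m/s.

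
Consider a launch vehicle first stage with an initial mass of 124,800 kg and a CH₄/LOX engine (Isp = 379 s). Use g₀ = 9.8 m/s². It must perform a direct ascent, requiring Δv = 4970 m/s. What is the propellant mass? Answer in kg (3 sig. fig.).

propellant mass ≈ 92100 kg

v_e = Isp · g₀ = 379 × 9.8 = 3714.2 m/s.
m₀/m_f = exp(Δv / v_e) = exp(4970 / 3714.2) = exp(1.3381) = 3.8118.
m_f = 124,800 / 3.8118 = 32,740.4 kg, so propellant = m₀ − m_f = 124,800 − 32,740.4 = 92,059.6 kg.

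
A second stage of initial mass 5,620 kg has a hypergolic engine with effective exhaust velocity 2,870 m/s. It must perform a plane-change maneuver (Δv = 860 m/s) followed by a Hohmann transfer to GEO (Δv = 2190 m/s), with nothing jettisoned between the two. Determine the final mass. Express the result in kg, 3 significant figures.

final mass ≈ 1940 kg

After the first burn: m = 5620 × exp(−860/2870.0) = 5620 × 0.74108 = 4,164.87 kg.
After the second burn: m = 4,164.87 × exp(−2190/2870.0) = 4,164.87 × 0.46623 = 1,941.79 kg.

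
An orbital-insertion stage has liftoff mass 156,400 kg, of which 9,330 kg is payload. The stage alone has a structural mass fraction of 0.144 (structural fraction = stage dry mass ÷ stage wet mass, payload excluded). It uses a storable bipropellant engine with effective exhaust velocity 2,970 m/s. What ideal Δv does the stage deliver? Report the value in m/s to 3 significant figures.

Δv ≈ 4850 m/s

Stage wet mass = m₀ − payload = 156,400 − 9,330 = 147,070 kg.
Stage dry mass = ε × stage wet mass = 0.144 × 147,070 = 21,178.1 kg.
Burnout mass m_f = stage dry + payload = 21,178.1 + 9,330 = 30,508.1 kg.
From the ideal rocket equation, Δv = v_e · ln(156,400/30,508.1) = 2970.0 × ln(5.127) = 2970.0 × 1.6344 ≈ 4854 m/s.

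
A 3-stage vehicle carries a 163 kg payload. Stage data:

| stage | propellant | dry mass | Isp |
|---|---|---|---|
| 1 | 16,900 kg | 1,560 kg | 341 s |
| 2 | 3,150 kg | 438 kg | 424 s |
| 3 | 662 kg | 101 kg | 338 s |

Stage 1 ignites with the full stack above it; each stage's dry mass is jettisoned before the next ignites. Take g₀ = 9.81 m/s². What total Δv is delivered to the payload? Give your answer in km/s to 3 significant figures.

Δv ≈ 13.6 km/s

Ignition mass of stage 1 = 16,900+1,560 + 3,150+438 + 662+101 + 163 = 22,974 kg.
Stage 1: m₀ = 22,974 kg, m_f = 22,974 − 16,900 = 6,074 kg; Δv = 341×9.81×ln(3.782) = 3345.2×1.3303 ≈ 4450 m/s.
Stage 2: m₀ = 4,514 kg, m_f = 4,514 − 3,150 = 1,364 kg; Δv = 424×9.81×ln(3.309) = 4159.4×1.1968 ≈ 4978 m/s.
Stage 3: m₀ = 926 kg, m_f = 926 − 662 = 264 kg; Δv = 338×9.81×ln(3.508) = 3315.8×1.2549 ≈ 4161 m/s.
Total Δv = 4450 + 4978 + 4161 = 13589 m/s.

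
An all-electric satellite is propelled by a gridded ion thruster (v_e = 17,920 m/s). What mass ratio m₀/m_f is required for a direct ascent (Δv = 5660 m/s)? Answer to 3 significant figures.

From the ideal rocket equation, m₀/m_f = exp(Δv / v_e) = exp(5660 / 17920.0) = exp(0.3158) = 1.3714.

mass ratio ≈ 1.37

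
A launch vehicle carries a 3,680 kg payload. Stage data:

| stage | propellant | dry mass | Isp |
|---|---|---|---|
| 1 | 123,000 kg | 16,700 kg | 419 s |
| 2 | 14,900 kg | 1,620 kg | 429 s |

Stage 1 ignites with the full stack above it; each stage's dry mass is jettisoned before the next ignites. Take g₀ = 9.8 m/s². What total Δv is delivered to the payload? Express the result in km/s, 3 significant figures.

Ignition mass of stage 1 = 123,000+16,700 + 14,900+1,620 + 3,680 = 159,900 kg.
Stage 1: m₀ = 159,900 kg, m_f = 159,900 − 123,000 = 36,900 kg; Δv = 419×9.8×ln(4.333) = 4106.2×1.4663 ≈ 6021 m/s.
Stage 2: m₀ = 20,200 kg, m_f = 20,200 − 14,900 = 5,300 kg; Δv = 429×9.8×ln(3.811) = 4204.2×1.3380 ≈ 5625 m/s.
Total Δv = 6021 + 5625 = 11646 m/s.

Δv ≈ 11.6 km/s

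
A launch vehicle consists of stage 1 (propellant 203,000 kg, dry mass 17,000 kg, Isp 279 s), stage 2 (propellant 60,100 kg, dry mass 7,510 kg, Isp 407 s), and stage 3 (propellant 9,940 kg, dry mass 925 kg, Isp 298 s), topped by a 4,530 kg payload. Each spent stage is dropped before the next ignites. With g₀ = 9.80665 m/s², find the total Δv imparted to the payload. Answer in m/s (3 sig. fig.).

Ignition mass of stage 1 = 203,000+17,000 + 60,100+7,510 + 9,940+925 + 4,530 = 303,005 kg.
Stage 1: m₀ = 303,005 kg, m_f = 303,005 − 203,000 = 100,005 kg; Δv = 279×9.80665×ln(3.03) = 2736.1×1.1085 ≈ 3033 m/s.
Stage 2: m₀ = 83,005 kg, m_f = 83,005 − 60,100 = 22,905 kg; Δv = 407×9.80665×ln(3.624) = 3991.3×1.2875 ≈ 5139 m/s.
Stage 3: m₀ = 15,395 kg, m_f = 15,395 − 9,940 = 5,455 kg; Δv = 298×9.80665×ln(2.822) = 2922.4×1.0375 ≈ 3032 m/s.
Total Δv = 3033 + 5139 + 3032 = 11204 m/s.

Δv ≈ 11200 m/s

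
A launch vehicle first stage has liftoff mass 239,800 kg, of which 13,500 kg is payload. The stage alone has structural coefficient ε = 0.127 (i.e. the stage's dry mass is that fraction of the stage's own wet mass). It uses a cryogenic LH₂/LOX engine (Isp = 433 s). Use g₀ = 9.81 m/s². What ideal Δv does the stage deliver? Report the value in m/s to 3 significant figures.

Δv ≈ 7380 m/s

Stage wet mass = m₀ − payload = 239,800 − 13,500 = 226,300 kg.
Stage dry mass = ε × stage wet mass = 0.127 × 226,300 = 28,740.1 kg.
Burnout mass m_f = stage dry + payload = 28,740.1 + 13,500 = 42,240.1 kg.
v_e = Isp · g₀ = 433 × 9.81 = 4247.7 m/s.
Using Δv = v_e ln(m₀/m_f): Δv = v_e · ln(239,800/42,240.1) = 4247.7 × ln(5.677) = 4247.7 × 1.7364 ≈ 7376 m/s.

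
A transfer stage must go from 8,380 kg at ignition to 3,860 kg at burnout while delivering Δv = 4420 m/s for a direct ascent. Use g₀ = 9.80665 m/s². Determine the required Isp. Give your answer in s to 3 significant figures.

ln(m₀/m_f) = ln(8380/3860) = ln(2.171) = 0.7752.
From the ideal rocket equation, v_e = Δv / ln(m₀/m_f) = 4420 / 0.7752 = 5701.9 m/s.
Isp = v_e / g₀ = 5701.9 / 9.80665 = 581.4 s.

Isp ≈ 581 s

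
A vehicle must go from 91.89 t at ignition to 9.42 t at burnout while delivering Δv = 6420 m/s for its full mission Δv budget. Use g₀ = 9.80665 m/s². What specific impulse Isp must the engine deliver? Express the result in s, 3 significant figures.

ln(m₀/m_f) = ln(91890/9420) = ln(9.755) = 2.2778.
Rocket equation: v_e = Δv / ln(m₀/m_f) = 6420 / 2.2778 = 2818.6 m/s.
Isp = v_e / g₀ = 2818.6 / 9.80665 = 287.4 s.

Isp ≈ 287 s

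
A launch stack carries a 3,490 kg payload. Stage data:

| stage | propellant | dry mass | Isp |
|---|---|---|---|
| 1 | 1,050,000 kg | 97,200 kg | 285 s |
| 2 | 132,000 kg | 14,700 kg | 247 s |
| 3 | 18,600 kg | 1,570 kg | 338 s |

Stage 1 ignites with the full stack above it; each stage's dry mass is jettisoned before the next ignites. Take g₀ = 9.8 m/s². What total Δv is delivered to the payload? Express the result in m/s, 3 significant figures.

Δv ≈ 13200 m/s

Ignition mass of stage 1 = 1,050,000+97,200 + 132,000+14,700 + 18,600+1,570 + 3,490 = 1,317,560 kg.
Stage 1: m₀ = 1,317,560 kg, m_f = 1,317,560 − 1,050,000 = 267,560 kg; Δv = 285×9.8×ln(4.924) = 2793.0×1.5942 ≈ 4453 m/s.
Stage 2: m₀ = 170,360 kg, m_f = 170,360 − 132,000 = 38,360 kg; Δv = 247×9.8×ln(4.441) = 2420.6×1.4909 ≈ 3609 m/s.
Stage 3: m₀ = 23,660 kg, m_f = 23,660 − 18,600 = 5,060 kg; Δv = 338×9.8×ln(4.676) = 3312.4×1.5424 ≈ 5109 m/s.
Total Δv = 4453 + 3609 + 5109 = 13171 m/s.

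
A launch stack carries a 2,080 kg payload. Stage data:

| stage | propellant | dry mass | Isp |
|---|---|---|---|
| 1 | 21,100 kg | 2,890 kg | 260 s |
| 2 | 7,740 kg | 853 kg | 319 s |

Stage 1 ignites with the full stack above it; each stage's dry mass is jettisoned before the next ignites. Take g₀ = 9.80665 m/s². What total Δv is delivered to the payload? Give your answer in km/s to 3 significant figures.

Ignition mass of stage 1 = 21,100+2,890 + 7,740+853 + 2,080 = 34,663 kg.
Stage 1: m₀ = 34,663 kg, m_f = 34,663 − 21,100 = 13,563 kg; Δv = 260×9.80665×ln(2.556) = 2549.7×0.9383 ≈ 2392 m/s.
Stage 2: m₀ = 10,673 kg, m_f = 10,673 − 7,740 = 2,933 kg; Δv = 319×9.80665×ln(3.639) = 3128.3×1.2917 ≈ 4041 m/s.
Total Δv = 2392 + 4041 = 6433 m/s.

Δv ≈ 6.43 km/s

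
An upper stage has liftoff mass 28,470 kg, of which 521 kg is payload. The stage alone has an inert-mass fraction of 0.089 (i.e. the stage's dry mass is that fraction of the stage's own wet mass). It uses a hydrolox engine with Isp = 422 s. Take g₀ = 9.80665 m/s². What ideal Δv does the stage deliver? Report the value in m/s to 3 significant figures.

Δv ≈ 9300 m/s

Stage wet mass = m₀ − payload = 28,470 − 521 = 27,949 kg.
Stage dry mass = ε × stage wet mass = 0.089 × 27,949 = 2,487.46 kg.
Burnout mass m_f = stage dry + payload = 2,487.46 + 521 = 3,008.46 kg.
v_e = Isp · g₀ = 422 × 9.80665 = 4138.4 m/s.
Using Δv = v_e ln(m₀/m_f): Δv = v_e · ln(28,470/3,008.46) = 4138.4 × ln(9.463) = 4138.4 × 2.2474 ≈ 9301 m/s.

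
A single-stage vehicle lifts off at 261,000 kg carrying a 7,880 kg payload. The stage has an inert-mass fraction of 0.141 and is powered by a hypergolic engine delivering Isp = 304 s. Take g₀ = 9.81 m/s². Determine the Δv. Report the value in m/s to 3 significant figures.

Stage wet mass = m₀ − payload = 261,000 − 7,880 = 253,120 kg.
Stage dry mass = ε × stage wet mass = 0.141 × 253,120 = 35,689.9 kg.
Burnout mass m_f = stage dry + payload = 35,689.9 + 7,880 = 43,569.9 kg.
v_e = Isp · g₀ = 304 × 9.81 = 2982.2 m/s.
Δv = v_e · ln(261,000/43,569.9) = 2982.2 × ln(5.99) = 2982.2 × 1.7902 ≈ 5339 m/s.

Δv ≈ 5340 m/s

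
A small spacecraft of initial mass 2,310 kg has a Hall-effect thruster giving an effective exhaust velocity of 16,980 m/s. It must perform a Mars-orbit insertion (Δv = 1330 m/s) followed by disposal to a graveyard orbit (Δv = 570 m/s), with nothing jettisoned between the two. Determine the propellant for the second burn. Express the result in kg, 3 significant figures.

After the first burn: m = 2310 × exp(−1330/16980.0) = 2310 × 0.92466 = 2,135.96 kg.
After the second burn: m = 2,135.96 × exp(−570/16980.0) = 2,135.96 × 0.96699 = 2,065.45 kg.
Second-burn propellant = 2,135.96 − 2,065.45 = 70.51 kg.

propellant for the second burn ≈ 70.5 kg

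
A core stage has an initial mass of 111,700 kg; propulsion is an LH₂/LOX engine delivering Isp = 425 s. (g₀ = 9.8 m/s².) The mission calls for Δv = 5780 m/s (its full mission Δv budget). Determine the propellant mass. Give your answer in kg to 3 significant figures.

v_e = Isp · g₀ = 425 × 9.8 = 4165.0 m/s.
m₀/m_f = exp(Δv / v_e) = exp(5780 / 4165.0) = exp(1.3878) = 4.0058.
m_f = 111,700 / 4.0058 = 27,884.6 kg, so propellant = m₀ − m_f = 111,700 − 27,884.6 = 83,815.4 kg.

propellant mass ≈ 83800 kg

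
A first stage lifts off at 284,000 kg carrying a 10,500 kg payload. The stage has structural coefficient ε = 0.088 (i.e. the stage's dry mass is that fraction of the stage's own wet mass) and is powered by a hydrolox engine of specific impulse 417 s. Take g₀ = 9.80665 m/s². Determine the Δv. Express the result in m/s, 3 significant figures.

Δv ≈ 8610 m/s

Stage wet mass = m₀ − payload = 284,000 − 10,500 = 273,500 kg.
Stage dry mass = ε × stage wet mass = 0.088 × 273,500 = 24,068 kg.
Burnout mass m_f = stage dry + payload = 24,068 + 10,500 = 34,568 kg.
v_e = Isp · g₀ = 417 × 9.80665 = 4089.4 m/s.
Rocket equation: Δv = v_e · ln(284,000/34,568) = 4089.4 × ln(8.216) = 4089.4 × 2.1060 ≈ 8612 m/s.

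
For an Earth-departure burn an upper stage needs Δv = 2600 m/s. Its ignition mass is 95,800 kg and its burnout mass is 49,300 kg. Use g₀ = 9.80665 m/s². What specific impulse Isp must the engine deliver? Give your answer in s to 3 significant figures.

ln(m₀/m_f) = ln(95800/49300) = ln(1.943) = 0.6643.
Using Δv = v_e ln(m₀/m_f): v_e = Δv / ln(m₀/m_f) = 2600 / 0.6643 = 3913.7 m/s.
Isp = v_e / g₀ = 3913.7 / 9.80665 = 399.1 s.

Isp ≈ 399 s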